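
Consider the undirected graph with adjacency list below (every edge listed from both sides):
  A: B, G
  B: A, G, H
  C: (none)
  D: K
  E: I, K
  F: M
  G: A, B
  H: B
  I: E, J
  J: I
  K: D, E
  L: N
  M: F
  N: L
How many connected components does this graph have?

Component: {C}
Component: {F, M}
Component: {L, N}
Component: {A, B, G, H}
Component: {D, E, I, J, K}

5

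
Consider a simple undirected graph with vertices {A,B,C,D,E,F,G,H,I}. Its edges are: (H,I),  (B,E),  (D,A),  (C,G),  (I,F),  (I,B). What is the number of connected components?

Component: {A, D}
Component: {C, G}
Component: {B, E, F, H, I}

3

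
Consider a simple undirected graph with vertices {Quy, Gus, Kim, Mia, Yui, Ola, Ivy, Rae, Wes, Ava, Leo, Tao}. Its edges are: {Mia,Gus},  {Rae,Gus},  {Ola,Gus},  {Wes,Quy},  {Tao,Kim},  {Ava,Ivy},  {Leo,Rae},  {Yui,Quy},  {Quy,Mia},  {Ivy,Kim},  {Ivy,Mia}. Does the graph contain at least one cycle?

No

|V| = 12, |E| = 11, number of components = 1.
A forest on 12 vertices with 1 component has exactly 11 edges, which matches — so no cycle.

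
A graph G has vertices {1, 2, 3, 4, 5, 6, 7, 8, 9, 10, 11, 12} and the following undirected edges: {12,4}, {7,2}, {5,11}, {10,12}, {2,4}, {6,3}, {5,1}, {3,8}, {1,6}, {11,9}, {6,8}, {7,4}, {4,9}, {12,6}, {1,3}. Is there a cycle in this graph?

The graph has 12 vertices, 15 edges, and 1 connected component.
One cycle is 4-2-7-4.

Yes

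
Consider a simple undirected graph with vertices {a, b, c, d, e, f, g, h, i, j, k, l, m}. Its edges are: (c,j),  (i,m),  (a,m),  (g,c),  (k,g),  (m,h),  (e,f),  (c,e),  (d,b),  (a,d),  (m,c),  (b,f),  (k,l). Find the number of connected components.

1

Component: {a, b, c, d, e, f, g, h, i, j, k, l, m}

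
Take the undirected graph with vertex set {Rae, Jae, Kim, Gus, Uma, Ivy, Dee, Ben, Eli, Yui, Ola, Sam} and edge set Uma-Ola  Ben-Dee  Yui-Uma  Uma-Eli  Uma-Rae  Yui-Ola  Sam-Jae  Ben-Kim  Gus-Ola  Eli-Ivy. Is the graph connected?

No

Component: {Jae, Sam}
Component: {Kim, Dee, Ben}
Component: {Rae, Gus, Uma, Ivy, Eli, Yui, Ola}
There are 3 separate components, so the graph is not connected.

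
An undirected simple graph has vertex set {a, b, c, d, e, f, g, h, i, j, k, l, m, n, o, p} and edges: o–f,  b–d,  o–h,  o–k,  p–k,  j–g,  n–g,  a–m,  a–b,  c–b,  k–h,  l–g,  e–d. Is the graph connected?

No

Component: {i}
Component: {g, j, l, n}
Component: {f, h, k, o, p}
Component: {a, b, c, d, e, m}
There are 4 separate components, so the graph is not connected.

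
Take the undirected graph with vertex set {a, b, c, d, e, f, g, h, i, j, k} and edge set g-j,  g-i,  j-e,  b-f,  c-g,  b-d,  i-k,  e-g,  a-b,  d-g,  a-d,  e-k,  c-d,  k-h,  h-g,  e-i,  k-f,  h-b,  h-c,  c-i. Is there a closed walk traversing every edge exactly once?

Yes

Degrees: a:2, b:4, c:4, d:4, e:4, f:2, g:6, h:4, i:4, j:2, k:4
All degrees are even and the non-isolated vertices are connected — an Eulerian circuit exists.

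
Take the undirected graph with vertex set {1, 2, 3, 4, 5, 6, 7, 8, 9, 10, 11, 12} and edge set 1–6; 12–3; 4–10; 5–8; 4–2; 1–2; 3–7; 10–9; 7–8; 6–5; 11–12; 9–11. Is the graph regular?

Degrees: 1:2, 2:2, 3:2, 4:2, 5:2, 6:2, 7:2, 8:2, 9:2, 10:2, 11:2, 12:2
Every vertex has degree 2, so the graph is 2-regular.

Yes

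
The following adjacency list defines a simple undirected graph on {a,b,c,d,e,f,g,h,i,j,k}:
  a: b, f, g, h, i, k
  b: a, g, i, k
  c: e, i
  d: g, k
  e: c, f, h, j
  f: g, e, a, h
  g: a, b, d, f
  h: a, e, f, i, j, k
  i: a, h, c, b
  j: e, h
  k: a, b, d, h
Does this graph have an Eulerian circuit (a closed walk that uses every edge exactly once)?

Yes

Degrees: a:6, b:4, c:2, d:2, e:4, f:4, g:4, h:6, i:4, j:2, k:4
All degrees are even and the non-isolated vertices are connected — an Eulerian circuit exists.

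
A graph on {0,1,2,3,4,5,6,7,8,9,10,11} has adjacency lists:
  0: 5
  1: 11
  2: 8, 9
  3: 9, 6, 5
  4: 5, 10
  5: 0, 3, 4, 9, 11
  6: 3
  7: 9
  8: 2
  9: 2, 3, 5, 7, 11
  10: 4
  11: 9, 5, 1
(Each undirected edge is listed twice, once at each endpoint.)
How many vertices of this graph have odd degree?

Degrees: 0:1, 1:1, 2:2, 3:3, 4:2, 5:5, 6:1, 7:1, 8:1, 9:5, 10:1, 11:3
Odd-degree vertices: 0, 1, 3, 5, 6, 7, 8, 9, 10, 11.

10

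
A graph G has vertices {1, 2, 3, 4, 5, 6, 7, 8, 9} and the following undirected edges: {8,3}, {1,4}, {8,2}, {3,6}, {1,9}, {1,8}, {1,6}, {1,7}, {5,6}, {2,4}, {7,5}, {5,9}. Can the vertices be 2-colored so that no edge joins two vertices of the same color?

A valid 2-coloring puts {4, 6, 7, 8, 9} on one side and {1, 2, 3, 5} on the other; every edge crosses between the two sides.

Yes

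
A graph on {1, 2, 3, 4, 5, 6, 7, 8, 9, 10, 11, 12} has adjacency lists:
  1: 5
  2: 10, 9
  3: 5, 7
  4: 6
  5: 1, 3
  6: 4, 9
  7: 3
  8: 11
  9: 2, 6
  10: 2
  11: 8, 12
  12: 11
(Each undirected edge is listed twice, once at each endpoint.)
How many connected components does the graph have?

3

Component: {8, 11, 12}
Component: {1, 3, 5, 7}
Component: {2, 4, 6, 9, 10}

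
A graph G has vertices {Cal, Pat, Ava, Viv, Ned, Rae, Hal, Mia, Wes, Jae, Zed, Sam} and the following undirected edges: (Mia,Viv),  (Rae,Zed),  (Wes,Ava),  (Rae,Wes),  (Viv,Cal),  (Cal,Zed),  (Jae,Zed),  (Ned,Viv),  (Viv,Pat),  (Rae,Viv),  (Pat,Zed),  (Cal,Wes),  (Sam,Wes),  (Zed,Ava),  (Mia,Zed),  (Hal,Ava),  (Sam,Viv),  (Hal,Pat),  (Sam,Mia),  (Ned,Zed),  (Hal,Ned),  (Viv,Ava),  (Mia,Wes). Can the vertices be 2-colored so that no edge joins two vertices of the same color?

No

Viv-Mia-Sam-Viv is an odd cycle (length 3), and a bipartite graph can contain only even cycles.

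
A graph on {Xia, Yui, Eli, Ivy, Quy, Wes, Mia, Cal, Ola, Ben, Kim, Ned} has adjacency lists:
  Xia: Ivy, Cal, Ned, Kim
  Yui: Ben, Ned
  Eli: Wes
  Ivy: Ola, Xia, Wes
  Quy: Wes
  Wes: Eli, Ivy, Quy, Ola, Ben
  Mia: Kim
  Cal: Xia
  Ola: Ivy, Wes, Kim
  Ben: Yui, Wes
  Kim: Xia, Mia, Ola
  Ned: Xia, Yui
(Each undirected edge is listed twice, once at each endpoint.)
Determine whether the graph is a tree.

The graph has 12 vertices and 14 edges.
Connected but with 14 > 11 edges, so it has a cycle and is not a tree.

No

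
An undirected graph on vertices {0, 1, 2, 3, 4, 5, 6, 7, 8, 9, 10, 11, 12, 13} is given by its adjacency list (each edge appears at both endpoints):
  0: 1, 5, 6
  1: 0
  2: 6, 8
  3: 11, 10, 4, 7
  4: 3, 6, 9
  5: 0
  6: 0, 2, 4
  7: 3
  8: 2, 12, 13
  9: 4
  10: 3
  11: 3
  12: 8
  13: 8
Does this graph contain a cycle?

No

|V| = 14, |E| = 13, number of components = 1.
Since 13 = 14 - 1, the graph is a forest and contains no cycle.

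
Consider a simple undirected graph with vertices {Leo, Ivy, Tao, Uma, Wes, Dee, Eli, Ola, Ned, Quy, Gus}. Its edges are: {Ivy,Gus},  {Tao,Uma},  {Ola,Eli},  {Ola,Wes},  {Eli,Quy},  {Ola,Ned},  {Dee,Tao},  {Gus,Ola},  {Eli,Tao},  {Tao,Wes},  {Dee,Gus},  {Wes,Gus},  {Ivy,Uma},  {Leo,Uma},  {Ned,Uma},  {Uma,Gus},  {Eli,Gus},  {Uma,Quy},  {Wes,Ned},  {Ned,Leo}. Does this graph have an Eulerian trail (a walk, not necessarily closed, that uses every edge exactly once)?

Yes

Degrees: Leo:2, Ivy:2, Tao:4, Uma:6, Wes:4, Dee:2, Eli:4, Ola:4, Ned:4, Quy:2, Gus:6
Odd-degree vertices: none (0 total).
With 0 odd-degree vertices and all edges in one connected piece, an Eulerian trail exists.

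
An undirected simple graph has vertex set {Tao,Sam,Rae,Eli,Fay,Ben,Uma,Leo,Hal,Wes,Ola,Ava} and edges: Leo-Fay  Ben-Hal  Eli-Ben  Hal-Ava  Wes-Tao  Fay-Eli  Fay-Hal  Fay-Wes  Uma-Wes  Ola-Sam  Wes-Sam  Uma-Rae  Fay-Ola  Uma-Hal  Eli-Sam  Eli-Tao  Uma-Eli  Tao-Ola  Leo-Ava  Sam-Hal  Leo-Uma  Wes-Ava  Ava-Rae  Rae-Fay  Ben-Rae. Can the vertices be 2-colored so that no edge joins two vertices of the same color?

Yes

A valid 2-coloring puts {Rae, Eli, Leo, Hal, Wes, Ola} on one side and {Tao, Sam, Fay, Ben, Uma, Ava} on the other; every edge crosses between the two sides.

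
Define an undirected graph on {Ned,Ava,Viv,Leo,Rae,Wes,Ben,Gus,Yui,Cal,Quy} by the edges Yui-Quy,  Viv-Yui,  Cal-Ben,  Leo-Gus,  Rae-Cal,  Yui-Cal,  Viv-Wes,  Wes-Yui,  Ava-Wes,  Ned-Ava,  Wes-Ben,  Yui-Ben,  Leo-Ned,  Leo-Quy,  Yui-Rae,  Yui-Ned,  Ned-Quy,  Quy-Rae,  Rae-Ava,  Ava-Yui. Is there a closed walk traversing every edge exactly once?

No

Degrees: Ned:4, Ava:4, Viv:2, Leo:3, Rae:4, Wes:4, Ben:3, Gus:1, Yui:8, Cal:3, Quy:4
Vertices with odd degree: Leo, Ben, Gus, Cal. An Eulerian circuit requires all degrees even.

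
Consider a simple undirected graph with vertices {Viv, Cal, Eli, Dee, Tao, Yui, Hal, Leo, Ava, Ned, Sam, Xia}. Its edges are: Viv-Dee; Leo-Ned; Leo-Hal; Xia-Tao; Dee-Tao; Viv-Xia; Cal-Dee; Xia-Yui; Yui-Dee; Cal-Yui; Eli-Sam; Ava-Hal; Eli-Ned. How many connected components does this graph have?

2

Component: {Viv, Cal, Dee, Tao, Yui, Xia}
Component: {Eli, Hal, Leo, Ava, Ned, Sam}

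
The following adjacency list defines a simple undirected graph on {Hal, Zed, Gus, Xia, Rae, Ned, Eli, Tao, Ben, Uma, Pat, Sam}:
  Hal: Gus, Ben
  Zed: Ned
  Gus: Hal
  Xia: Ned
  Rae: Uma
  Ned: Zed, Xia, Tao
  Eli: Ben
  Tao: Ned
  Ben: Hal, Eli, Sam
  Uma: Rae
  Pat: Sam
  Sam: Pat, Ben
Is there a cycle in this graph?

The graph has 12 vertices, 9 edges, and 3 connected components.
Since 9 = 12 - 3, the graph is a forest and contains no cycle.

No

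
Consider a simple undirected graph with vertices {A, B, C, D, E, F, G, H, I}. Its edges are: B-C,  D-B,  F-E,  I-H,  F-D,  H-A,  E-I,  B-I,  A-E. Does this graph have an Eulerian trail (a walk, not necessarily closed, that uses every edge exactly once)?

Degrees: A:2, B:3, C:1, D:2, E:3, F:2, G:0, H:2, I:3
Odd-degree vertices: B, C, E, I (4 total).
With 4 odd-degree vertices (more than two), no single trail can use every edge.

No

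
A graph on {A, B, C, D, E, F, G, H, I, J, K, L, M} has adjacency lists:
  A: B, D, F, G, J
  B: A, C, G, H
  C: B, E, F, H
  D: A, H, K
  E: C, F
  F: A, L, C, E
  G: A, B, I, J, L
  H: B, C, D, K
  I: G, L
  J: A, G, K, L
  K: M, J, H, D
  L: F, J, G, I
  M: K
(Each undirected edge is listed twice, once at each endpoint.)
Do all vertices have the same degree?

No

Degrees: A:5, B:4, C:4, D:3, E:2, F:4, G:5, H:4, I:2, J:4, K:4, L:4, M:1
Degrees are not all equal (e.g. deg(M)=1 but deg(A)=5); not regular.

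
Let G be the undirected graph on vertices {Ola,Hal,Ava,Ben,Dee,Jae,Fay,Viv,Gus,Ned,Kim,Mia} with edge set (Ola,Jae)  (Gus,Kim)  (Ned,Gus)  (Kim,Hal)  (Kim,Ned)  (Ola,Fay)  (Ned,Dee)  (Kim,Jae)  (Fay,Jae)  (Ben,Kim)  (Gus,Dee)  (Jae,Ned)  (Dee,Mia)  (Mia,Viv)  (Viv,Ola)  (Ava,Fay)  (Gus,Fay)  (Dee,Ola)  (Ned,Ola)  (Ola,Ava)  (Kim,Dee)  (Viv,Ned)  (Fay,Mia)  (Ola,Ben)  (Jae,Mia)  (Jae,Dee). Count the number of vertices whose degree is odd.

Degrees: Ola:7, Hal:1, Ava:2, Ben:2, Dee:6, Jae:6, Fay:5, Viv:3, Gus:4, Ned:6, Kim:6, Mia:4
Odd-degree vertices: Ola, Hal, Fay, Viv.

4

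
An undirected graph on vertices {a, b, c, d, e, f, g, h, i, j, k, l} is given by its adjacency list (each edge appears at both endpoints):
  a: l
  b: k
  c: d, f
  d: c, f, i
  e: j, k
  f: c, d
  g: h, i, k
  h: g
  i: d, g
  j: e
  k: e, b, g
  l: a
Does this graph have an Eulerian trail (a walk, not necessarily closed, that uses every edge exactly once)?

Degrees: a:1, b:1, c:2, d:3, e:2, f:2, g:3, h:1, i:2, j:1, k:3, l:1
Odd-degree vertices: a, b, d, g, h, j, k, l (8 total).
An Eulerian trail requires 0 or 2 odd-degree vertices; here there are 8.

No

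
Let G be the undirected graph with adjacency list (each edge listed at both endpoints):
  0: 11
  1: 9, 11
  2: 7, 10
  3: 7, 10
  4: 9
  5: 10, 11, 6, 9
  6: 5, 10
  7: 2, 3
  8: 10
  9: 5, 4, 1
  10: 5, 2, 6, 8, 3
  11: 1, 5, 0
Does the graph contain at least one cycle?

|V| = 12, |E| = 14, number of components = 1.
One cycle is 11-5-9-1-11.

Yes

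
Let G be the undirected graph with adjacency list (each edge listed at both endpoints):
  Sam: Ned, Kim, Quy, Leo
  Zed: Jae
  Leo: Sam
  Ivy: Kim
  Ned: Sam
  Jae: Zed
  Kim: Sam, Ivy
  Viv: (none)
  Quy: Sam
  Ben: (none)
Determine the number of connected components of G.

4

Component: {Viv}
Component: {Ben}
Component: {Zed, Jae}
Component: {Sam, Leo, Ivy, Ned, Kim, Quy}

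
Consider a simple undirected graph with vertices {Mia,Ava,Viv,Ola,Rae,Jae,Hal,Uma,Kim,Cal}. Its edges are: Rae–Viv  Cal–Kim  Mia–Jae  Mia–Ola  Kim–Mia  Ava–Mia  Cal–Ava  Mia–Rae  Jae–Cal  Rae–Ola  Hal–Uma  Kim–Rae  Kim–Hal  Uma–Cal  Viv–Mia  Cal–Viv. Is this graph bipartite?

No

Ola-Rae-Mia-Ola is an odd cycle (length 3), and a bipartite graph can contain only even cycles.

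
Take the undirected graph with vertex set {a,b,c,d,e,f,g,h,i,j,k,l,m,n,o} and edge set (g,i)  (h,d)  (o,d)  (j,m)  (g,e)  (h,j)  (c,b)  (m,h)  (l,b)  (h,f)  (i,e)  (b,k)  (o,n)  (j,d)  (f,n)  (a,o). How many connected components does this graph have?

Component: {e, g, i}
Component: {b, c, k, l}
Component: {a, d, f, h, j, m, n, o}

3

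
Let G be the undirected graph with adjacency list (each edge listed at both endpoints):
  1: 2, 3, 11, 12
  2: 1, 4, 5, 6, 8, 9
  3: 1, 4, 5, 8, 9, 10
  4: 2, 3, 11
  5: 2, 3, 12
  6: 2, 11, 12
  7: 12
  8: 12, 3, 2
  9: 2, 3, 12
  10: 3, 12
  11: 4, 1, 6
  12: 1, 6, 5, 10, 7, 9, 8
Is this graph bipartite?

Yes

Partition the vertices as {2, 3, 11, 12} vs {1, 4, 5, 6, 7, 8, 9, 10}. Each listed edge has one endpoint in each part, so the graph is bipartite.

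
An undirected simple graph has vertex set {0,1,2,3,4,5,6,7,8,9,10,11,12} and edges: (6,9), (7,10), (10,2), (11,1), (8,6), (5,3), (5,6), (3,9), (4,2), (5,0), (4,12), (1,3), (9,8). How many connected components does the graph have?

Component: {2, 4, 7, 10, 12}
Component: {0, 1, 3, 5, 6, 8, 9, 11}

2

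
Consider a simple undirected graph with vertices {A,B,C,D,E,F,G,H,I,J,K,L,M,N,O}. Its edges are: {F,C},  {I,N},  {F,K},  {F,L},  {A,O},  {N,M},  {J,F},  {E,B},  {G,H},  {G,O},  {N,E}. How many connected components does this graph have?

4

Component: {D}
Component: {A, G, H, O}
Component: {B, E, I, M, N}
Component: {C, F, J, K, L}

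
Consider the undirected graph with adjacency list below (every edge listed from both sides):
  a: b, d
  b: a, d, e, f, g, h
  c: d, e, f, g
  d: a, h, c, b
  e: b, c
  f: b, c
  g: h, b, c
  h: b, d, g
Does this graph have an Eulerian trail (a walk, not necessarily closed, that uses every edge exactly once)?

Yes

Degrees: a:2, b:6, c:4, d:4, e:2, f:2, g:3, h:3
Odd-degree vertices: g, h (2 total).
The non-isolated vertices are connected and exactly 2 have odd degree, so an Eulerian trail exists (from g to h).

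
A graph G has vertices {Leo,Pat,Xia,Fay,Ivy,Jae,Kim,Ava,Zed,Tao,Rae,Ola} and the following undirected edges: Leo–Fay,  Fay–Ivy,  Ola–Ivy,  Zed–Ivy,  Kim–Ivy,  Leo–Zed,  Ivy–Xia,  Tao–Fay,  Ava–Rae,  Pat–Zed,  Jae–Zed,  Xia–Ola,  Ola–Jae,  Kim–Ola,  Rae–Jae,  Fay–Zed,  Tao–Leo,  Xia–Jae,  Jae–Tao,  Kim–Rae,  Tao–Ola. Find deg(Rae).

3

Neighbors of Rae: Jae, Kim, Ava.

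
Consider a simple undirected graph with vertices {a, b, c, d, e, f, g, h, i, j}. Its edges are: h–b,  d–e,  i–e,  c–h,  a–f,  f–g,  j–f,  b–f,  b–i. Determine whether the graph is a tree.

|V| = 10, |E| = 9.
Connected and |E| = |V| - 1, which characterizes a tree.

Yes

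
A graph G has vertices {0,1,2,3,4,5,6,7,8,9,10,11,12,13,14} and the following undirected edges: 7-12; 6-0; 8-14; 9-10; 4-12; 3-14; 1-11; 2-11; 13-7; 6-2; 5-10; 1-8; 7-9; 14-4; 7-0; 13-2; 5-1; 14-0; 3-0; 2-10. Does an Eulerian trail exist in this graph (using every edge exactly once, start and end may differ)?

Yes

Degrees: 0:4, 1:3, 2:4, 3:2, 4:2, 5:2, 6:2, 7:4, 8:2, 9:2, 10:3, 11:2, 12:2, 13:2, 14:4
Odd-degree vertices: 1, 10 (2 total).
With 2 odd-degree vertices and all edges in one connected piece, an Eulerian trail exists (from 1 to 10).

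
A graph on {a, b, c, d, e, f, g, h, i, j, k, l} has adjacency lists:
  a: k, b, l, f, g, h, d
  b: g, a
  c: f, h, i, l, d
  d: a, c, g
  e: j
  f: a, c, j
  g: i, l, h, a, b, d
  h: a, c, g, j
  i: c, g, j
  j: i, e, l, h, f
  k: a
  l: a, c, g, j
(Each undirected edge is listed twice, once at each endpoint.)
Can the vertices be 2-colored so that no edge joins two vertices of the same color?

No

a-g-l-a is an odd cycle (length 3), and a bipartite graph can contain only even cycles.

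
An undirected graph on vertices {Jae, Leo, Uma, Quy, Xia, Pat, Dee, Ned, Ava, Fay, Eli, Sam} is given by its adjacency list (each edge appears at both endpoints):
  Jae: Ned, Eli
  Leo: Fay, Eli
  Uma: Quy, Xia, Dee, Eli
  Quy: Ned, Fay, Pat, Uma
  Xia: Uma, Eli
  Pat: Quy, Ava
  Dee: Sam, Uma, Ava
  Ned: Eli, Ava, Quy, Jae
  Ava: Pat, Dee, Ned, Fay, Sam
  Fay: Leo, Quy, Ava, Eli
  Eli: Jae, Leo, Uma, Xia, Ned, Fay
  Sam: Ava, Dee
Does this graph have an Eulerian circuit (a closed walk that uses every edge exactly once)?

Degrees: Jae:2, Leo:2, Uma:4, Quy:4, Xia:2, Pat:2, Dee:3, Ned:4, Ava:5, Fay:4, Eli:6, Sam:2
Vertices with odd degree: Dee, Ava. An Eulerian circuit requires all degrees even.

No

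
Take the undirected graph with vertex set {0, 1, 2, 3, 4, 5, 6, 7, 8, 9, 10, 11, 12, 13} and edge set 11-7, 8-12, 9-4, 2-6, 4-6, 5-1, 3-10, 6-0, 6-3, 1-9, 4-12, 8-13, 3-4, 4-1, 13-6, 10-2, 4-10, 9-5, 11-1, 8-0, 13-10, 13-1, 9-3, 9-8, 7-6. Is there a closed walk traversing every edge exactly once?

Degrees: 0:2, 1:5, 2:2, 3:4, 4:6, 5:2, 6:6, 7:2, 8:4, 9:5, 10:4, 11:2, 12:2, 13:4
Vertices with odd degree: 1, 9. An Eulerian circuit requires all degrees even.

No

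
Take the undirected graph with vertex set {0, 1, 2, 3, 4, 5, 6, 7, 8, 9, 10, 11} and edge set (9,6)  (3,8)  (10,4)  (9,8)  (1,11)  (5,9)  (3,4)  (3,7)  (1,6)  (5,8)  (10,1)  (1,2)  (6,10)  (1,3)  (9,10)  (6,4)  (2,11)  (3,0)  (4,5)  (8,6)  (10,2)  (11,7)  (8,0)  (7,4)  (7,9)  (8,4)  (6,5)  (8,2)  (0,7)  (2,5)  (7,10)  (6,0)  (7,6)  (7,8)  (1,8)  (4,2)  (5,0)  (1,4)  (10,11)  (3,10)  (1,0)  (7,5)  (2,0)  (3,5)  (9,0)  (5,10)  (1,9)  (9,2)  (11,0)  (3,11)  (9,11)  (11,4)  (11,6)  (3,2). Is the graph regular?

Degrees: 0:9, 1:9, 2:9, 3:9, 4:9, 5:9, 6:9, 7:9, 8:9, 9:9, 10:9, 11:9
All degrees equal 9; the graph is regular.

Yes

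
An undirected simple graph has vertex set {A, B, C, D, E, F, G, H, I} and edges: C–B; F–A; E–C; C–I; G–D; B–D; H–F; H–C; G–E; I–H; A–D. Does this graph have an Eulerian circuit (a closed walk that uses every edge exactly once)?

Degrees: A:2, B:2, C:4, D:3, E:2, F:2, G:2, H:3, I:2
Vertices with odd degree: D, H. An Eulerian circuit requires all degrees even.

No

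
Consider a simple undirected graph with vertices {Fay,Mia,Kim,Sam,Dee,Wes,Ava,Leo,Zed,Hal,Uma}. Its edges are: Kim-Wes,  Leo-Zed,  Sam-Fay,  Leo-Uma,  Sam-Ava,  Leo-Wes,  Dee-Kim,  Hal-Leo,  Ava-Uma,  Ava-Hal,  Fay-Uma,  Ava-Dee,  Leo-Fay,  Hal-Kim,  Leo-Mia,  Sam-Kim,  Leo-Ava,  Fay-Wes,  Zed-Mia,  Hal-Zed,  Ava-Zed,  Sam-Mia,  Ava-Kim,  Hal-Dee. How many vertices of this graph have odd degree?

Degrees: Fay:4, Mia:3, Kim:5, Sam:4, Dee:3, Wes:3, Ava:7, Leo:7, Zed:4, Hal:5, Uma:3
Odd-degree vertices: Mia, Kim, Dee, Wes, Ava, Leo, Hal, Uma.

8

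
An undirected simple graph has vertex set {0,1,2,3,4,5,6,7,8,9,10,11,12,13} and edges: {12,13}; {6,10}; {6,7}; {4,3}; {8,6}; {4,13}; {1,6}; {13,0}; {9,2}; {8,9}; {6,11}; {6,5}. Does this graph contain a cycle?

No

|V| = 14, |E| = 12, number of components = 2.
A forest on 14 vertices with 2 components has exactly 12 edges, which matches — so no cycle.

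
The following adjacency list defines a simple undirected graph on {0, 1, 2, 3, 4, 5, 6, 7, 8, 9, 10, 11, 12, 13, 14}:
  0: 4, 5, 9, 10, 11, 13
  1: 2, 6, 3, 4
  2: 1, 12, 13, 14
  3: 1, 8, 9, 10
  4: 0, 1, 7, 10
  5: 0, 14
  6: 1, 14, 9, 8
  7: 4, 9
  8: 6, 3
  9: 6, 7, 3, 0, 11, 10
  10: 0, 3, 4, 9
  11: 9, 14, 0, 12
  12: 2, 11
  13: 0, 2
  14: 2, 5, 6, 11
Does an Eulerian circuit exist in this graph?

Yes

Degrees: 0:6, 1:4, 2:4, 3:4, 4:4, 5:2, 6:4, 7:2, 8:2, 9:6, 10:4, 11:4, 12:2, 13:2, 14:4
Every vertex has even degree and the edges form a single connected piece, so an Eulerian circuit exists.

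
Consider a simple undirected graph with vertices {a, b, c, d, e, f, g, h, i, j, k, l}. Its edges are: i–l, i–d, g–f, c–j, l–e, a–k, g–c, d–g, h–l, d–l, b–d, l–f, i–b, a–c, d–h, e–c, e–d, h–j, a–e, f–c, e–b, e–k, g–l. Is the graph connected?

A breadth-first search from a visits a, k, e, c, b, l, d, g, j, f, i, h — all 12 vertices — so the graph is connected.

Yes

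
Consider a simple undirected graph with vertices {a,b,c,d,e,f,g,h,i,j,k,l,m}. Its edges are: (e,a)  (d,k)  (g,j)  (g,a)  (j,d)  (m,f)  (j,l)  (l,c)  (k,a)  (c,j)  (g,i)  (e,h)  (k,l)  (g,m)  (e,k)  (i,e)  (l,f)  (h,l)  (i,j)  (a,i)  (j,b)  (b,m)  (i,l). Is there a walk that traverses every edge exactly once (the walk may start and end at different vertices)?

Yes

Degrees: a:4, b:2, c:2, d:2, e:4, f:2, g:4, h:2, i:5, j:6, k:4, l:6, m:3
Odd-degree vertices: i, m (2 total).
With 2 odd-degree vertices and all edges in one connected piece, an Eulerian trail exists (from i to m).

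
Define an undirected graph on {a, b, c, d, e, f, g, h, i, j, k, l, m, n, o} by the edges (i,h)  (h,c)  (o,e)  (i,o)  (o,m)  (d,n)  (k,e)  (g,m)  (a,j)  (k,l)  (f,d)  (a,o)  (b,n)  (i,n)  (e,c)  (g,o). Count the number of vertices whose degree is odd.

Degrees: a:2, b:1, c:2, d:2, e:3, f:1, g:2, h:2, i:3, j:1, k:2, l:1, m:2, n:3, o:5
Odd-degree vertices: b, e, f, i, j, l, n, o.

8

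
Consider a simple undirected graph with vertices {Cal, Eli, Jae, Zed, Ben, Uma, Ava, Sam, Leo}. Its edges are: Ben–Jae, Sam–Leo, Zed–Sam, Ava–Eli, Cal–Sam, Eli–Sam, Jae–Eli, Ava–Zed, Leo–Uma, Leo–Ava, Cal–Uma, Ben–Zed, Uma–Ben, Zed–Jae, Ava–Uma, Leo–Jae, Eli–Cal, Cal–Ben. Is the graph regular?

Yes

Degrees: Cal:4, Eli:4, Jae:4, Zed:4, Ben:4, Uma:4, Ava:4, Sam:4, Leo:4
All degrees equal 4; the graph is regular.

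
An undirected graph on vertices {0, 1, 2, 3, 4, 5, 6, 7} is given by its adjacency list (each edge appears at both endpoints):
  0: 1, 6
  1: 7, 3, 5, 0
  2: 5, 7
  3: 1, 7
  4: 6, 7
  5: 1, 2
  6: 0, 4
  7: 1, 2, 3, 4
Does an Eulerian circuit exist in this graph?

Yes

Degrees: 0:2, 1:4, 2:2, 3:2, 4:2, 5:2, 6:2, 7:4
All degrees are even and the non-isolated vertices are connected — an Eulerian circuit exists.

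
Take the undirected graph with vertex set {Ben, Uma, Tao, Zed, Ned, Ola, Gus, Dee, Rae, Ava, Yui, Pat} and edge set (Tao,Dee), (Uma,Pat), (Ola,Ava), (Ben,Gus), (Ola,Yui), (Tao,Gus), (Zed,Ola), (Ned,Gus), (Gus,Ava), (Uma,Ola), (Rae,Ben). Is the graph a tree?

Yes

|V| = 12, |E| = 11.
It is connected with exactly 11 edges, hence acyclic — it is a tree.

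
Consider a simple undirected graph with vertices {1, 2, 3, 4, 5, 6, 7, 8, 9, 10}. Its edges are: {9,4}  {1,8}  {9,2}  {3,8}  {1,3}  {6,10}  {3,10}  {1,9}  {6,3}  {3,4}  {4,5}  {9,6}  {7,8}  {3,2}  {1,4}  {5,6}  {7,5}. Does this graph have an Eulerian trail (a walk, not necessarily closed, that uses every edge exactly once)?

Yes

Degrees: 1:4, 2:2, 3:6, 4:4, 5:3, 6:4, 7:2, 8:3, 9:4, 10:2
Odd-degree vertices: 5, 8 (2 total).
With 2 odd-degree vertices and all edges in one connected piece, an Eulerian trail exists (from 5 to 8).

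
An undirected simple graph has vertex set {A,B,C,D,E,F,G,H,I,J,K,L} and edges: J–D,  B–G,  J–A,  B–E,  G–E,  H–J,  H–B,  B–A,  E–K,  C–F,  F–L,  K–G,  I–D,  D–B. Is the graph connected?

No

Component: {C, F, L}
Component: {A, B, D, E, G, H, I, J, K}
No edge joins these 2 groups, so the graph is disconnected.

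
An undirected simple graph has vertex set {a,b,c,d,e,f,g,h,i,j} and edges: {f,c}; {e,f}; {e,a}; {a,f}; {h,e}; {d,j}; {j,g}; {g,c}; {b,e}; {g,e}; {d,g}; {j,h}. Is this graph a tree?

No

|V| = 10, |E| = 12.
It is not connected, so it is not a tree.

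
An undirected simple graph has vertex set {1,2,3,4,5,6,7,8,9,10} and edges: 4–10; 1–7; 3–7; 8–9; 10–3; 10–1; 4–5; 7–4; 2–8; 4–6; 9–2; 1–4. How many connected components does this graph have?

2

Component: {2, 8, 9}
Component: {1, 3, 4, 5, 6, 7, 10}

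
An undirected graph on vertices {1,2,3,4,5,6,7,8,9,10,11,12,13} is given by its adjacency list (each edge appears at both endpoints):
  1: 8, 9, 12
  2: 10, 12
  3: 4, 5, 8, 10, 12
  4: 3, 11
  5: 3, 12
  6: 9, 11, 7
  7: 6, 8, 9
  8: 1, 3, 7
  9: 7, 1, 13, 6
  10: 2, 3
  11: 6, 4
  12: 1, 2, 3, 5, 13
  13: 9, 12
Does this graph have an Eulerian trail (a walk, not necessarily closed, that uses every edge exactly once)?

No

Degrees: 1:3, 2:2, 3:5, 4:2, 5:2, 6:3, 7:3, 8:3, 9:4, 10:2, 11:2, 12:5, 13:2
Odd-degree vertices: 1, 3, 6, 7, 8, 12 (6 total).
With 6 odd-degree vertices (more than two), no single trail can use every edge.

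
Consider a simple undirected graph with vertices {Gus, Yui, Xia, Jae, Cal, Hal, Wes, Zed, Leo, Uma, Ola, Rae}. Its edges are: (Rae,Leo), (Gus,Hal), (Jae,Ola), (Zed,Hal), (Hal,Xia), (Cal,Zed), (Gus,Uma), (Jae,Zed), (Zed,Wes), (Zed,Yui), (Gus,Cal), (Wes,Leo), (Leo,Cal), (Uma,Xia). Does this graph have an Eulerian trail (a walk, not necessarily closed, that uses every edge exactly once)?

Degrees: Gus:3, Yui:1, Xia:2, Jae:2, Cal:3, Hal:3, Wes:2, Zed:5, Leo:3, Uma:2, Ola:1, Rae:1
Odd-degree vertices: Gus, Yui, Cal, Hal, Zed, Leo, Ola, Rae (8 total).
With 8 odd-degree vertices (more than two), no single trail can use every edge.

No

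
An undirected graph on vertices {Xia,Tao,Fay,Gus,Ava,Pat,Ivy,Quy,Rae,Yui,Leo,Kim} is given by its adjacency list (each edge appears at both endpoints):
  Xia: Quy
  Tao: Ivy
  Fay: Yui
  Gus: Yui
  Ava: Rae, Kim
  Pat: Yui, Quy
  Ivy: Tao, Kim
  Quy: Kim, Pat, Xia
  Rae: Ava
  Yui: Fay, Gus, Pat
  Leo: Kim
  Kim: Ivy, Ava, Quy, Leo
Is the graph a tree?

Yes

The graph has 12 vertices and 11 edges.
Connected and |E| = |V| - 1, which characterizes a tree.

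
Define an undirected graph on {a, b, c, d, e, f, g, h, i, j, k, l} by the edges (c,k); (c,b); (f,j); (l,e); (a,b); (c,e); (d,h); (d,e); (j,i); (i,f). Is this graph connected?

Component: {g}
Component: {f, i, j}
Component: {a, b, c, d, e, h, k, l}
There are 3 separate components, so the graph is not connected.

No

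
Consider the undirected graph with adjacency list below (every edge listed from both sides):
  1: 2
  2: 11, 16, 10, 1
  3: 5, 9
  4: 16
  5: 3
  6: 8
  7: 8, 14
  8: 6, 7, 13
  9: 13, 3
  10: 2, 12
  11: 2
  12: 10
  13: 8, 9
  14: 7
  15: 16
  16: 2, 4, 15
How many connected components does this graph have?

2

Component: {1, 2, 4, 10, 11, 12, 15, 16}
Component: {3, 5, 6, 7, 8, 9, 13, 14}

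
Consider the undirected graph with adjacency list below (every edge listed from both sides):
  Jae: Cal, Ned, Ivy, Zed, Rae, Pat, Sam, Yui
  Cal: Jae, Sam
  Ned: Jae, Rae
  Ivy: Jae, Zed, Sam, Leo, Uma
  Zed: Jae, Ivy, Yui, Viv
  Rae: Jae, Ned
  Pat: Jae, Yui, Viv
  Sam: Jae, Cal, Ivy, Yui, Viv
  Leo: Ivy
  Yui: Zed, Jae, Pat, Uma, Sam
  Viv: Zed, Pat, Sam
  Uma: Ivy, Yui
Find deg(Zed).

Neighbors of Zed: Jae, Ivy, Yui, Viv.

4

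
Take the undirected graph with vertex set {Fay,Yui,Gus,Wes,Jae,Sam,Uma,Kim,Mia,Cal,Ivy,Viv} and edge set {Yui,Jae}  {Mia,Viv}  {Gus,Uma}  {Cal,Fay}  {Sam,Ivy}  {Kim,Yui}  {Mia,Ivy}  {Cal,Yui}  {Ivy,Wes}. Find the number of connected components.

3

Component: {Gus, Uma}
Component: {Fay, Yui, Jae, Kim, Cal}
Component: {Wes, Sam, Mia, Ivy, Viv}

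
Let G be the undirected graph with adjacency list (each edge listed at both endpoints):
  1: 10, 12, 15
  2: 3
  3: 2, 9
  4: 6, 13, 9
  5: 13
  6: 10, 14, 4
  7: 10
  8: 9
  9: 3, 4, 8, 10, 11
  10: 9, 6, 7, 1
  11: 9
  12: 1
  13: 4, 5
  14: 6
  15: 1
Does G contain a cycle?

|V| = 15, |E| = 15, number of components = 1.
One cycle is 10-9-4-6-10.

Yes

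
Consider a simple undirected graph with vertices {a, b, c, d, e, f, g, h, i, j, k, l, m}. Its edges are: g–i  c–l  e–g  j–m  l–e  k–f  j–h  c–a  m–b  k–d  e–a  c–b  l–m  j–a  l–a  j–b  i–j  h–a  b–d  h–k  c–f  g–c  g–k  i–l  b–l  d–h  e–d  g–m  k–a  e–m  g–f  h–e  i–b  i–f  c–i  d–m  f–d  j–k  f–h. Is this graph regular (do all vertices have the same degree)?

Yes

Degrees: a:6, b:6, c:6, d:6, e:6, f:6, g:6, h:6, i:6, j:6, k:6, l:6, m:6
Every vertex has degree 6, so the graph is 6-regular.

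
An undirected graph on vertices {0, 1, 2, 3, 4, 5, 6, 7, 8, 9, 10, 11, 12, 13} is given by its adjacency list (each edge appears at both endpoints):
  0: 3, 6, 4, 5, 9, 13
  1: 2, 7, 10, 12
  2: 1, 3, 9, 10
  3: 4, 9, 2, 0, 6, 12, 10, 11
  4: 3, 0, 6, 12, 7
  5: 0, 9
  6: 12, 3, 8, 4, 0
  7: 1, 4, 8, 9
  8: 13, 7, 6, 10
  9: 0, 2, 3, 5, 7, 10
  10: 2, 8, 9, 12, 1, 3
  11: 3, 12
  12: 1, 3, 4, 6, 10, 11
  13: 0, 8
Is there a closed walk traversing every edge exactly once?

No

Degrees: 0:6, 1:4, 2:4, 3:8, 4:5, 5:2, 6:5, 7:4, 8:4, 9:6, 10:6, 11:2, 12:6, 13:2
Vertices with odd degree: 4, 6. An Eulerian circuit requires all degrees even.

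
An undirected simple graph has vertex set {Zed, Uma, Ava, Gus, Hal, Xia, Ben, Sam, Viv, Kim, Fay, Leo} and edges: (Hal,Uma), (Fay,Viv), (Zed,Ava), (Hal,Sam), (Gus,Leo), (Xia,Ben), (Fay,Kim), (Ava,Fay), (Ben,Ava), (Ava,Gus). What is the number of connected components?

Component: {Uma, Hal, Sam}
Component: {Zed, Ava, Gus, Xia, Ben, Viv, Kim, Fay, Leo}

2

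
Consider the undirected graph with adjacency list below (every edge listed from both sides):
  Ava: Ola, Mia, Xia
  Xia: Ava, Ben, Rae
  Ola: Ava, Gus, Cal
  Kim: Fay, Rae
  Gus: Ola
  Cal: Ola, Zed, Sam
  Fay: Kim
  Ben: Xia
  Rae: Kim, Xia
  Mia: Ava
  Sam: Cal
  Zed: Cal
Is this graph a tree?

Yes

|V| = 12, |E| = 11.
It is connected with exactly 11 edges, hence acyclic — it is a tree.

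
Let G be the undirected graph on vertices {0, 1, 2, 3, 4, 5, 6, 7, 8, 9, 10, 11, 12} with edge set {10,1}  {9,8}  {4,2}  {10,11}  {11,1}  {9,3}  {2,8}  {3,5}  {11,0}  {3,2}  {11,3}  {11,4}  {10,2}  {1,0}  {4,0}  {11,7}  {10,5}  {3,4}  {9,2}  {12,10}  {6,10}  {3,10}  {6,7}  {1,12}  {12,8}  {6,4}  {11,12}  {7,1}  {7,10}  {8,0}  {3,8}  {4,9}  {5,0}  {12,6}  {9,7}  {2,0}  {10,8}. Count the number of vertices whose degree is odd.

Degrees: 0:6, 1:5, 2:6, 3:7, 4:6, 5:3, 6:4, 7:5, 8:6, 9:5, 10:9, 11:7, 12:5
Odd-degree vertices: 1, 3, 5, 7, 9, 10, 11, 12.

8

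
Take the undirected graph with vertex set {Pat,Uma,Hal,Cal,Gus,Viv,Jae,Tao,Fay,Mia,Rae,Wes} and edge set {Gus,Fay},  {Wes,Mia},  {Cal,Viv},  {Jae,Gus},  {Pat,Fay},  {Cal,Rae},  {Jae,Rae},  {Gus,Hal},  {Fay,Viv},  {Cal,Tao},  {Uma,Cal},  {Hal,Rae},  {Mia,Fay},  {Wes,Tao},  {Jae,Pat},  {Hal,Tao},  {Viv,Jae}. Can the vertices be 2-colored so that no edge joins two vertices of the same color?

Yes

A valid 2-coloring puts {Hal, Cal, Jae, Fay, Wes} on one side and {Pat, Uma, Gus, Viv, Tao, Mia, Rae} on the other; every edge crosses between the two sides.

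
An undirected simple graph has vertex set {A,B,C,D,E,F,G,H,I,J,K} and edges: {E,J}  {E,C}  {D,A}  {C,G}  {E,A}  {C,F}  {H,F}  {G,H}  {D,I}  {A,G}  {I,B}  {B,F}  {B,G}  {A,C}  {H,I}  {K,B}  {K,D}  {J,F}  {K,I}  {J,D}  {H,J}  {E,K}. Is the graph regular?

Yes

Degrees: A:4, B:4, C:4, D:4, E:4, F:4, G:4, H:4, I:4, J:4, K:4
Every vertex has degree 4, so the graph is 4-regular.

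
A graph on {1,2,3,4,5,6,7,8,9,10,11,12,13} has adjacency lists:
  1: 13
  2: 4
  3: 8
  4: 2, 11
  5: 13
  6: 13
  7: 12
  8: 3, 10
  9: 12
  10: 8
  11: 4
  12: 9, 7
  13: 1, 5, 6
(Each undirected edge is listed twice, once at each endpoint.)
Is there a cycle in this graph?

The graph has 13 vertices, 9 edges, and 4 connected components.
Since 9 = 13 - 4, the graph is a forest and contains no cycle.

No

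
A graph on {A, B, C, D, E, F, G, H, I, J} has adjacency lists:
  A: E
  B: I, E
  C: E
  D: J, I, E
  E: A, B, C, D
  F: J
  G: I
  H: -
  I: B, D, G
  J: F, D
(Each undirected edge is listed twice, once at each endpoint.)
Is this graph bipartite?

Yes

A valid 2-coloring puts {E, H, I, J} on one side and {A, B, C, D, F, G} on the other; every edge crosses between the two sides.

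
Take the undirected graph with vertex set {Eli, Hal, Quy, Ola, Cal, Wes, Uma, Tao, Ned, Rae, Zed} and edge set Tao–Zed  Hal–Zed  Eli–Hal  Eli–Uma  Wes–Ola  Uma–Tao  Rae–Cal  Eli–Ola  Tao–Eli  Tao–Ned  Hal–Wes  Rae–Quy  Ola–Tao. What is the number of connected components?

Component: {Quy, Cal, Rae}
Component: {Eli, Hal, Ola, Wes, Uma, Tao, Ned, Zed}

2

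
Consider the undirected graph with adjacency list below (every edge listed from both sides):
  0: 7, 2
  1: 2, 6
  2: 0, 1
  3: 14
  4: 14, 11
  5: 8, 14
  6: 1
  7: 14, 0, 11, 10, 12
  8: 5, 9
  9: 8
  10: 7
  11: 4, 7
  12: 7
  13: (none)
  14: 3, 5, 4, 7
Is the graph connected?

Component: {13}
Component: {0, 1, 2, 3, 4, 5, 6, 7, 8, 9, 10, 11, 12, 14}
No edge joins these 2 groups, so the graph is disconnected.

No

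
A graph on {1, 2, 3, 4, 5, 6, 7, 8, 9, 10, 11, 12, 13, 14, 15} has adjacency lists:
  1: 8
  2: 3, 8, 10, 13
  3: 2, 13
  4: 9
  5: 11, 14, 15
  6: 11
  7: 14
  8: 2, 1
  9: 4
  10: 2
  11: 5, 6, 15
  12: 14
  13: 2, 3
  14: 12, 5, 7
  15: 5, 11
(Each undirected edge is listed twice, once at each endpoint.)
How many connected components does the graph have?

3

Component: {4, 9}
Component: {1, 2, 3, 8, 10, 13}
Component: {5, 6, 7, 11, 12, 14, 15}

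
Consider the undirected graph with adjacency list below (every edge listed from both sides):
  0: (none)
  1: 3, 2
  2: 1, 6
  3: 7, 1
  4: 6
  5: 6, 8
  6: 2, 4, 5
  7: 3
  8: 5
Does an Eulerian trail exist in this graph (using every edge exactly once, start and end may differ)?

Degrees: 0:0, 1:2, 2:2, 3:2, 4:1, 5:2, 6:3, 7:1, 8:1
Odd-degree vertices: 4, 6, 7, 8 (4 total).
An Eulerian trail requires 0 or 2 odd-degree vertices; here there are 4.

No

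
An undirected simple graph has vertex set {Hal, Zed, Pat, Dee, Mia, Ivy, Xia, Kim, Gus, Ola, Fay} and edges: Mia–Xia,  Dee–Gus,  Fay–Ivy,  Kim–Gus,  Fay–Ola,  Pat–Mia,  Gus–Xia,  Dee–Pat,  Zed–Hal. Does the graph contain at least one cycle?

The graph has 11 vertices, 9 edges, and 3 connected components.
Since 9 > 11 - 3, a cycle must exist; for instance Pat-Mia-Xia-Gus-Dee-Pat.

Yes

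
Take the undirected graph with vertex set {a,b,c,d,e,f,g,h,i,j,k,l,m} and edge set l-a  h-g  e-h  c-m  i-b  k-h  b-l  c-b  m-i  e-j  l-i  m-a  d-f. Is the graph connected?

No

Component: {d, f}
Component: {e, g, h, j, k}
Component: {a, b, c, i, l, m}
No edge joins these 3 groups, so the graph is disconnected.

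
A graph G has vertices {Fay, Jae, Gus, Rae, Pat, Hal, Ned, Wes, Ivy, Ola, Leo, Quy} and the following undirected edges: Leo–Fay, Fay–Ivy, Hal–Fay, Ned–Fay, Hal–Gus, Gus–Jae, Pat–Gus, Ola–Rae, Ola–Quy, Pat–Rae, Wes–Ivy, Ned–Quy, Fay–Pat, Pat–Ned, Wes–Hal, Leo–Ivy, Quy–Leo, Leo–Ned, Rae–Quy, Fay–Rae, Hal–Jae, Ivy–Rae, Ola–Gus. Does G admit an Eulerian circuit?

Degrees: Fay:6, Jae:2, Gus:4, Rae:5, Pat:4, Hal:4, Ned:4, Wes:2, Ivy:4, Ola:3, Leo:4, Quy:4
Rae, Ola have odd degree; an Eulerian circuit needs every degree to be even, so none exists.

No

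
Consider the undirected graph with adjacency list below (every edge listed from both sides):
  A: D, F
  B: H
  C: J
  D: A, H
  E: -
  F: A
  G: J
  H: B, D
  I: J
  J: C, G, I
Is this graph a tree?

No

|V| = 10, |E| = 7.
It is not connected, so it is not a tree.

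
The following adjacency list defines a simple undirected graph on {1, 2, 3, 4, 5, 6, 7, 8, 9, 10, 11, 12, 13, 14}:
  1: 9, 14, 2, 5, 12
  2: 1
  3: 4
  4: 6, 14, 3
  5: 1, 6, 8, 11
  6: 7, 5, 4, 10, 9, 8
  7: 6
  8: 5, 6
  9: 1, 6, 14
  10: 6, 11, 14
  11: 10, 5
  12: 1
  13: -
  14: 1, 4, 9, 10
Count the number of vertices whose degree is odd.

8

Degrees: 1:5, 2:1, 3:1, 4:3, 5:4, 6:6, 7:1, 8:2, 9:3, 10:3, 11:2, 12:1, 13:0, 14:4
Odd-degree vertices: 1, 2, 3, 4, 7, 9, 10, 12.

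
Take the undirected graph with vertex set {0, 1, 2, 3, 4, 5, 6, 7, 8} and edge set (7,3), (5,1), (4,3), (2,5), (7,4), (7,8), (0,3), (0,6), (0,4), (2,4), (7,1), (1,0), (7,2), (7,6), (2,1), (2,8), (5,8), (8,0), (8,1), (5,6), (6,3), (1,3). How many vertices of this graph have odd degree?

Degrees: 0:5, 1:6, 2:5, 3:5, 4:4, 5:4, 6:4, 7:6, 8:5
Odd-degree vertices: 0, 2, 3, 8.

4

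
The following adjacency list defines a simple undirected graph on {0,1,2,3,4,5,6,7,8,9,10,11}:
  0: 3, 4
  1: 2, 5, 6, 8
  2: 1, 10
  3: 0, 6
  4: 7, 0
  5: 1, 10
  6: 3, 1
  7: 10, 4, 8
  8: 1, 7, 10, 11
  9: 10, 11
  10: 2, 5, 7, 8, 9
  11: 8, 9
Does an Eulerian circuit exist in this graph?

No

Degrees: 0:2, 1:4, 2:2, 3:2, 4:2, 5:2, 6:2, 7:3, 8:4, 9:2, 10:5, 11:2
7, 10 have odd degree; an Eulerian circuit needs every degree to be even, so none exists.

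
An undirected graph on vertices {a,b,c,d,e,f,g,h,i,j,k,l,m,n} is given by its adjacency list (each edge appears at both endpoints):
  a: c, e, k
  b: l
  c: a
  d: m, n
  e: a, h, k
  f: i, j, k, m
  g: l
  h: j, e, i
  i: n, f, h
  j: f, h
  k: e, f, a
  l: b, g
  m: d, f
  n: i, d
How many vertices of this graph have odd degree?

Degrees: a:3, b:1, c:1, d:2, e:3, f:4, g:1, h:3, i:3, j:2, k:3, l:2, m:2, n:2
Odd-degree vertices: a, b, c, e, g, h, i, k.

8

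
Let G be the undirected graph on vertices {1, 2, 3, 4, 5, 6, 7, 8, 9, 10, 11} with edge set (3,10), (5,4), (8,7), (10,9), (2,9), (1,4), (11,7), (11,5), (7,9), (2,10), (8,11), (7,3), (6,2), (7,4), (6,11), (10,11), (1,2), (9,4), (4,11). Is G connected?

Yes

Starting from 1 and exploring outward reaches every vertex (1, 2, 4, 10, 6, 9, 11, 5, 7, 3, 8); the graph is connected.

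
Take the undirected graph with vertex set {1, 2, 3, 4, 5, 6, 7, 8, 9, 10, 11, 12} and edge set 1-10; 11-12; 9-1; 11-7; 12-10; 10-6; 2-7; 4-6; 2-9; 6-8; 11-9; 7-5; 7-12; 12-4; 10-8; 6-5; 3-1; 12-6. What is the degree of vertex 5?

Neighbors of 5: 6, 7.

2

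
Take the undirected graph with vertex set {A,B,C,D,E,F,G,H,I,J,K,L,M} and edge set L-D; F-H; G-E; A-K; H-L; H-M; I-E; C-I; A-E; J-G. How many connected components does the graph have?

3

Component: {B}
Component: {D, F, H, L, M}
Component: {A, C, E, G, I, J, K}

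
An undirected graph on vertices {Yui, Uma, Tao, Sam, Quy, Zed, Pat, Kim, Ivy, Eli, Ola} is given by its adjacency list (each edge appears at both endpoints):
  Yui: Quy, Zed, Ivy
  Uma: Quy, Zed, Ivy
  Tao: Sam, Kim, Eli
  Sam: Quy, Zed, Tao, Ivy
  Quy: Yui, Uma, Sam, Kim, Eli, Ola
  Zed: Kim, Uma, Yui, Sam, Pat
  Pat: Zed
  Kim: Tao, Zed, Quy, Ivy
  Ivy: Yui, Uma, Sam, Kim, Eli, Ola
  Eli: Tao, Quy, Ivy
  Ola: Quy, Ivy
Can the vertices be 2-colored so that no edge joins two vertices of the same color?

Yes

A valid 2-coloring puts {Tao, Quy, Zed, Ivy} on one side and {Yui, Uma, Sam, Pat, Kim, Eli, Ola} on the other; every edge crosses between the two sides.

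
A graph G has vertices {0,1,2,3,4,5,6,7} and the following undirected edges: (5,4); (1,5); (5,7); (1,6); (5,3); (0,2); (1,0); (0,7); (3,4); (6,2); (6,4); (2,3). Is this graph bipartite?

5-3-4-5 is an odd cycle (length 3), and a bipartite graph can contain only even cycles.

No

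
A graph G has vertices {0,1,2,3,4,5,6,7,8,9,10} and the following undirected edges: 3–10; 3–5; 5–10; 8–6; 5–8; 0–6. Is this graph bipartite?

The cycle 5-3-10-5 has length 3, which is odd, so the graph is not bipartite.

No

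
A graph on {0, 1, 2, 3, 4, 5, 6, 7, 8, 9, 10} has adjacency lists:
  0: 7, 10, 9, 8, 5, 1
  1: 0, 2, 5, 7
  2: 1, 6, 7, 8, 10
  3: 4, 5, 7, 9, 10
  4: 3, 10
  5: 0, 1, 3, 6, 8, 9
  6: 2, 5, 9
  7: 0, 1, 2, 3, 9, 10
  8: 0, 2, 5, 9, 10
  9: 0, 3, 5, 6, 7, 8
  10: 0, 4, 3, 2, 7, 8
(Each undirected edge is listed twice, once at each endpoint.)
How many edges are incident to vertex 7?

Neighbors of 7: 0, 1, 2, 3, 9, 10.

6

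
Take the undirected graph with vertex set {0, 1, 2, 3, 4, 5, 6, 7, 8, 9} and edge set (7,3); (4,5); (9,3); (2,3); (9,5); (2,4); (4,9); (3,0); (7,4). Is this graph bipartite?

No

The cycle 4-5-9-4 has length 3, which is odd, so the graph is not bipartite.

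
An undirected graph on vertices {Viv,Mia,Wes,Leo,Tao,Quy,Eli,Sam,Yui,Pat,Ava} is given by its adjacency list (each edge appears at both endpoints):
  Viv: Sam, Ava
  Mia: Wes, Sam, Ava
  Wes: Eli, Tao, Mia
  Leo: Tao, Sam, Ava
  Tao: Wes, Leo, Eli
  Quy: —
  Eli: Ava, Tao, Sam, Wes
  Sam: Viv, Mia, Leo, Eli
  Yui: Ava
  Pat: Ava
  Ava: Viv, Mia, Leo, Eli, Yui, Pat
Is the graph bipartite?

Tao-Wes-Eli-Tao is an odd cycle (length 3), and a bipartite graph can contain only even cycles.

No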